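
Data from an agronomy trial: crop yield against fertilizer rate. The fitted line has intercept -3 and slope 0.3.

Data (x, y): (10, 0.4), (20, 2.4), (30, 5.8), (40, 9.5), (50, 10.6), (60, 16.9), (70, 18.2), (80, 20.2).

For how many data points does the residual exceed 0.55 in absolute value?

4

x=10: ŷ = -3 + 0.3·10 = 0; e = 0.4 − 0 = 0.4
x=20: ŷ = -3 + 0.3·20 = 3; e = 2.4 − 3 = -0.6
x=30: ŷ = -3 + 0.3·30 = 6; e = 5.8 − 6 = -0.2
x=40: ŷ = -3 + 0.3·40 = 9; e = 9.5 − 9 = 0.5
x=50: ŷ = -3 + 0.3·50 = 12; e = 10.6 − 12 = -1.4
x=60: ŷ = -3 + 0.3·60 = 15; e = 16.9 − 15 = 1.9
x=70: ŷ = -3 + 0.3·70 = 18; e = 18.2 − 18 = 0.2
x=80: ŷ = -3 + 0.3·80 = 21; e = 20.2 − 21 = -0.8
|e| > 0.55: x=20 (|e|=0.6), x=50 (|e|=1.4), x=60 (|e|=1.9), x=80 (|e|=0.8) → 4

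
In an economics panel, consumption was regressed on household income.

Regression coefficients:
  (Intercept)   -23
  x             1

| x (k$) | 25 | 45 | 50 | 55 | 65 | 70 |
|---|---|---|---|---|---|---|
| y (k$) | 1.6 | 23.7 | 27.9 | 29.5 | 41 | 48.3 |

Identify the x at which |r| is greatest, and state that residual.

x = 55, r = -2.5

x=25: ŷ = -23 + 25 = 2; r = 1.6 − 2 = -0.4
x=45: ŷ = -23 + 45 = 22; r = 23.7 − 22 = 1.7
x=50: ŷ = -23 + 50 = 27; r = 27.9 − 27 = 0.9
x=55: ŷ = -23 + 55 = 32; r = 29.5 − 32 = -2.5
x=65: ŷ = -23 + 65 = 42; r = 41 − 42 = -1
x=70: ŷ = -23 + 70 = 47; r = 48.3 − 47 = 1.3
Largest |r| is 2.5 at x = 55, residual -2.5.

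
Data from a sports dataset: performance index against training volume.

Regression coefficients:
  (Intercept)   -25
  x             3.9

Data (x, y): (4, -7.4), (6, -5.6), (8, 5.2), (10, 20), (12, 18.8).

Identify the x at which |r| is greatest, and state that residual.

x=4: ŷ = -25 + 3.9·4 = -9.4; r = -7.4 − (-9.4) = 2
x=6: ŷ = -25 + 3.9·6 = -1.6; r = -5.6 − (-1.6) = -4
x=8: ŷ = -25 + 3.9·8 = 6.2; r = 5.2 − 6.2 = -1
x=10: ŷ = -25 + 3.9·10 = 14; r = 20 − 14 = 6
x=12: ŷ = -25 + 3.9·12 = 21.8; r = 18.8 − 21.8 = -3
Largest |r| is 6 at x = 10, residual 6.

x = 10, r = 6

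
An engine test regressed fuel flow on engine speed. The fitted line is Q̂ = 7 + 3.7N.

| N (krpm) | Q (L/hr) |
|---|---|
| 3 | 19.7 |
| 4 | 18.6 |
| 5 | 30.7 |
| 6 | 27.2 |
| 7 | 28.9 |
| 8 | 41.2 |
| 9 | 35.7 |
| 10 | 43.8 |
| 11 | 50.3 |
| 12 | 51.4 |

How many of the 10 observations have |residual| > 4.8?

N=3: Q̂ = 7 + 3.7·3 = 18.1; e = 19.7 − 18.1 = 1.6
N=4: Q̂ = 7 + 3.7·4 = 21.8; e = 18.6 − 21.8 = -3.2
N=5: Q̂ = 7 + 3.7·5 = 25.5; e = 30.7 − 25.5 = 5.2
N=6: Q̂ = 7 + 3.7·6 = 29.2; e = 27.2 − 29.2 = -2
N=7: Q̂ = 7 + 3.7·7 = 32.9; e = 28.9 − 32.9 = -4
N=8: Q̂ = 7 + 3.7·8 = 36.6; e = 41.2 − 36.6 = 4.6
N=9: Q̂ = 7 + 3.7·9 = 40.3; e = 35.7 − 40.3 = -4.6
N=10: Q̂ = 7 + 3.7·10 = 44; e = 43.8 − 44 = -0.2
N=11: Q̂ = 7 + 3.7·11 = 47.7; e = 50.3 − 47.7 = 2.6
N=12: Q̂ = 7 + 3.7·12 = 51.4; e = 51.4 − 51.4 = 0
|e| > 4.8: N=5 (|e|=5.2) → 1

1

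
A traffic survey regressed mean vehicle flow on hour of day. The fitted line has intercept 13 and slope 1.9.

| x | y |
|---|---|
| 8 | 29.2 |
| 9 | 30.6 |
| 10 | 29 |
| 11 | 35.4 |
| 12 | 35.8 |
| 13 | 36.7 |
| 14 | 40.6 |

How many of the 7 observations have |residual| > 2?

x=8: ŷ = 13 + 1.9·8 = 28.2; e = 29.2 − 28.2 = 1
x=9: ŷ = 13 + 1.9·9 = 30.1; e = 30.6 − 30.1 = 0.5
x=10: ŷ = 13 + 1.9·10 = 32; e = 29 − 32 = -3
x=11: ŷ = 13 + 1.9·11 = 33.9; e = 35.4 − 33.9 = 1.5
x=12: ŷ = 13 + 1.9·12 = 35.8; e = 35.8 − 35.8 = 0
x=13: ŷ = 13 + 1.9·13 = 37.7; e = 36.7 − 37.7 = -1
x=14: ŷ = 13 + 1.9·14 = 39.6; e = 40.6 − 39.6 = 1
|e| > 2: x=10 (|e|=3) → 1

1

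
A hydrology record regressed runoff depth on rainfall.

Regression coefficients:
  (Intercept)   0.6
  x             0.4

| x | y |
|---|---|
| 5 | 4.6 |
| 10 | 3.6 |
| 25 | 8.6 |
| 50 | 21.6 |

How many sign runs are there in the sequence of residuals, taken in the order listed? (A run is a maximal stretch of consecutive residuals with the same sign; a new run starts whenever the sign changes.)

x=5: ŷ = 0.6 + 0.4·5 = 2.6; r = 4.6 − 2.6 = 2
x=10: ŷ = 0.6 + 0.4·10 = 4.6; r = 3.6 − 4.6 = -1
x=25: ŷ = 0.6 + 0.4·25 = 10.6; r = 8.6 − 10.6 = -2
x=50: ŷ = 0.6 + 0.4·50 = 20.6; r = 21.6 − 20.6 = 1
Signs: + − − +
Runs: +×1, −×2, +×1 → 3

3 runs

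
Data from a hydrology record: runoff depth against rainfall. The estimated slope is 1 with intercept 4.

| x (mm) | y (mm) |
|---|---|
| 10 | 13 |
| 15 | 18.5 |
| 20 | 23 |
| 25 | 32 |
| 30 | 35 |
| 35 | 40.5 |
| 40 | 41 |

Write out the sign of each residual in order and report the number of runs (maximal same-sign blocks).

3 runs

x=10: ŷ = 4 + 10 = 14; r = 13 − 14 = -1
x=15: ŷ = 4 + 15 = 19; r = 18.5 − 19 = -0.5
x=20: ŷ = 4 + 20 = 24; r = 23 − 24 = -1
x=25: ŷ = 4 + 25 = 29; r = 32 − 29 = 3
x=30: ŷ = 4 + 30 = 34; r = 35 − 34 = 1
x=35: ŷ = 4 + 35 = 39; r = 40.5 − 39 = 1.5
x=40: ŷ = 4 + 40 = 44; r = 41 − 44 = -3
Signs: − − − + + + −
Runs: −×3, +×3, −×1 → 3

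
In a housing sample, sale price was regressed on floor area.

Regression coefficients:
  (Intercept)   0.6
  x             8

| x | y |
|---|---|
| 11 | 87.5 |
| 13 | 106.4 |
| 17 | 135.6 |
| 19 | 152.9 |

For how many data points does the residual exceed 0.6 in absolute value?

x=11: ŷ = 0.6 + 8·11 = 88.6; e = 87.5 − 88.6 = -1.1
x=13: ŷ = 0.6 + 8·13 = 104.6; e = 106.4 − 104.6 = 1.8
x=17: ŷ = 0.6 + 8·17 = 136.6; e = 135.6 − 136.6 = -1
x=19: ŷ = 0.6 + 8·19 = 152.6; e = 152.9 − 152.6 = 0.3
|e| > 0.6: x=11 (|e|=1.1), x=13 (|e|=1.8), x=17 (|e|=1) → 3

3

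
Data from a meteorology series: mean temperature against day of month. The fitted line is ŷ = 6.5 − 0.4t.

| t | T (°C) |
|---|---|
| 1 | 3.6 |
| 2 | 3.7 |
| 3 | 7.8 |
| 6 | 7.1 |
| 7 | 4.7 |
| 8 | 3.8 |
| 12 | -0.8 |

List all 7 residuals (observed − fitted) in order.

-2.5, -2, 2.5, 3, 1, 0.5, -2.5

t=1: ŷ = 6.5 − 0.4·1 = 6.1; r = 3.6 − 6.1 = -2.5
t=2: ŷ = 6.5 − 0.4·2 = 5.7; r = 3.7 − 5.7 = -2
t=3: ŷ = 6.5 − 0.4·3 = 5.3; r = 7.8 − 5.3 = 2.5
t=6: ŷ = 6.5 − 0.4·6 = 4.1; r = 7.1 − 4.1 = 3
t=7: ŷ = 6.5 − 0.4·7 = 3.7; r = 4.7 − 3.7 = 1
t=8: ŷ = 6.5 − 0.4·8 = 3.3; r = 3.8 − 3.3 = 0.5
t=12: ŷ = 6.5 − 0.4·12 = 1.7; r = -0.8 − 1.7 = -2.5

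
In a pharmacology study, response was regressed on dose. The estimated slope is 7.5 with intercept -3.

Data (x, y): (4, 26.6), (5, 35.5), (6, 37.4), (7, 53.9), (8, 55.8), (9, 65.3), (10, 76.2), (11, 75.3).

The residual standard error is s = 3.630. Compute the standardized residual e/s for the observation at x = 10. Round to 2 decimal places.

ŷ = -3 + 7.5·10 = 72
e = 76.2 − 72 = 4.2
e/s = 4.2 / 3.630 = 1.16

1.16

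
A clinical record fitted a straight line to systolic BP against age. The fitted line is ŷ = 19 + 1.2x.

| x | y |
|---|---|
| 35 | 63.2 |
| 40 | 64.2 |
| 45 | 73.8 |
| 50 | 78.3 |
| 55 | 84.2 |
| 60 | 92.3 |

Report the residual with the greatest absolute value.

x=35: ŷ = 19 + 1.2·35 = 61; e = 63.2 − 61 = 2.2
x=40: ŷ = 19 + 1.2·40 = 67; e = 64.2 − 67 = -2.8
x=45: ŷ = 19 + 1.2·45 = 73; e = 73.8 − 73 = 0.8
x=50: ŷ = 19 + 1.2·50 = 79; e = 78.3 − 79 = -0.7
x=55: ŷ = 19 + 1.2·55 = 85; e = 84.2 − 85 = -0.8
x=60: ŷ = 19 + 1.2·60 = 91; e = 92.3 − 91 = 1.3
Largest |e| is 2.8 at x = 40, residual -2.8.

e = -2.8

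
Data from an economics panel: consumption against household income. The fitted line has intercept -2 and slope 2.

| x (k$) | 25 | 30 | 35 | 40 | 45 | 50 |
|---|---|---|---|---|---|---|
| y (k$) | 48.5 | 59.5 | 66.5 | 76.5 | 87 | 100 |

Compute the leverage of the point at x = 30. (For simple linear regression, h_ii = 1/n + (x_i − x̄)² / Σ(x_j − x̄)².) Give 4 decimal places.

x̄ = (25 + 30 + 35 + 40 + 45 + 50)/6 = 37.5
Σ(x − x̄)² = 156.25 + 56.25 + 6.25 + 6.25 + 56.25 + 156.25 = 437.5
h = 1/6 + (-7.5)²/437.5 = 0.166667 + 0.128571 = 0.2952

h = 0.2952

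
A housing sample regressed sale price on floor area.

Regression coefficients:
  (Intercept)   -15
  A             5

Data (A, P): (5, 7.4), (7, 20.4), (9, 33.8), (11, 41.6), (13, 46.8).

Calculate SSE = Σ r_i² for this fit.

SSE = 34.16

A=5: ŷ = -15 + 5·5 = 10; r = 7.4 − 10 = -2.6
A=7: ŷ = -15 + 5·7 = 20; r = 20.4 − 20 = 0.4
A=9: ŷ = -15 + 5·9 = 30; r = 33.8 − 30 = 3.8
A=11: ŷ = -15 + 5·11 = 40; r = 41.6 − 40 = 1.6
A=13: ŷ = -15 + 5·13 = 50; r = 46.8 − 50 = -3.2
SSE = 6.76 + 0.16 + 14.44 + 2.56 + 10.24 = 34.16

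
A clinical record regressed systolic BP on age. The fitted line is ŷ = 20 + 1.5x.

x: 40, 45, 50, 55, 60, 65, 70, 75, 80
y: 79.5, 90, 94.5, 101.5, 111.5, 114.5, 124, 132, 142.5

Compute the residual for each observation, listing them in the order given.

x=40: ŷ = 20 + 1.5·40 = 80; e = 79.5 − 80 = -0.5
x=45: ŷ = 20 + 1.5·45 = 87.5; e = 90 − 87.5 = 2.5
x=50: ŷ = 20 + 1.5·50 = 95; e = 94.5 − 95 = -0.5
x=55: ŷ = 20 + 1.5·55 = 102.5; e = 101.5 − 102.5 = -1
x=60: ŷ = 20 + 1.5·60 = 110; e = 111.5 − 110 = 1.5
x=65: ŷ = 20 + 1.5·65 = 117.5; e = 114.5 − 117.5 = -3
x=70: ŷ = 20 + 1.5·70 = 125; e = 124 − 125 = -1
x=75: ŷ = 20 + 1.5·75 = 132.5; e = 132 − 132.5 = -0.5
x=80: ŷ = 20 + 1.5·80 = 140; e = 142.5 − 140 = 2.5

-0.5, 2.5, -0.5, -1, 1.5, -3, -1, -0.5, 2.5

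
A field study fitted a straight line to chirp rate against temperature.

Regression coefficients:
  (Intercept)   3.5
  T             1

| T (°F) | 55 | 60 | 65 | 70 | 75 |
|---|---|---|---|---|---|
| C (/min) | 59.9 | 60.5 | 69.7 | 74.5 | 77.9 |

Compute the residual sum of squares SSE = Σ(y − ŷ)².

T=55: Ĉ = 3.5 + 55 = 58.5; r = 59.9 − 58.5 = 1.4
T=60: Ĉ = 3.5 + 60 = 63.5; r = 60.5 − 63.5 = -3
T=65: Ĉ = 3.5 + 65 = 68.5; r = 69.7 − 68.5 = 1.2
T=70: Ĉ = 3.5 + 70 = 73.5; r = 74.5 − 73.5 = 1
T=75: Ĉ = 3.5 + 75 = 78.5; r = 77.9 − 78.5 = -0.6
SSE = 1.96 + 9 + 1.44 + 1 + 0.36 = 13.76

SSE = 13.76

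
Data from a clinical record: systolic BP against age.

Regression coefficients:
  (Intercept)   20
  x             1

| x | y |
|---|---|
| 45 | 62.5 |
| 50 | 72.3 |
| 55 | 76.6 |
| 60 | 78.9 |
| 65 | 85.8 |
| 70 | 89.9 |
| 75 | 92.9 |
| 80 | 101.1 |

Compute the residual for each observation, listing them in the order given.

-2.5, 2.3, 1.6, -1.1, 0.8, -0.1, -2.1, 1.1

x=45: ŷ = 20 + 45 = 65; r = 62.5 − 65 = -2.5
x=50: ŷ = 20 + 50 = 70; r = 72.3 − 70 = 2.3
x=55: ŷ = 20 + 55 = 75; r = 76.6 − 75 = 1.6
x=60: ŷ = 20 + 60 = 80; r = 78.9 − 80 = -1.1
x=65: ŷ = 20 + 65 = 85; r = 85.8 − 85 = 0.8
x=70: ŷ = 20 + 70 = 90; r = 89.9 − 90 = -0.1
x=75: ŷ = 20 + 75 = 95; r = 92.9 − 95 = -2.1
x=80: ŷ = 20 + 80 = 100; r = 101.1 − 100 = 1.1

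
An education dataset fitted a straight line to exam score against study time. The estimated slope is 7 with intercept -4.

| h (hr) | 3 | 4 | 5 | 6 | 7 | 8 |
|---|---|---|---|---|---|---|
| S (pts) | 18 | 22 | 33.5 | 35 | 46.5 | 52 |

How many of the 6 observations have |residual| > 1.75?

h=3: ŷ = -4 + 7·3 = 17; r = 18 − 17 = 1
h=4: ŷ = -4 + 7·4 = 24; r = 22 − 24 = -2
h=5: ŷ = -4 + 7·5 = 31; r = 33.5 − 31 = 2.5
h=6: ŷ = -4 + 7·6 = 38; r = 35 − 38 = -3
h=7: ŷ = -4 + 7·7 = 45; r = 46.5 − 45 = 1.5
h=8: ŷ = -4 + 7·8 = 52; r = 52 − 52 = 0
|r| > 1.75: h=4 (|r|=2), h=5 (|r|=2.5), h=6 (|r|=3) → 3

3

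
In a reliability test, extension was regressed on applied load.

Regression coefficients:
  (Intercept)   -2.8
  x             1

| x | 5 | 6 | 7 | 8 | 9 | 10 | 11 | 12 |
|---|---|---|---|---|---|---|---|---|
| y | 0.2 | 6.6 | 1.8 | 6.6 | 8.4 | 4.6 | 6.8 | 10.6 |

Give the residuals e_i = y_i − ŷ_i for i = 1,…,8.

x=5: ŷ = -2.8 + 5 = 2.2; e = 0.2 − 2.2 = -2
x=6: ŷ = -2.8 + 6 = 3.2; e = 6.6 − 3.2 = 3.4
x=7: ŷ = -2.8 + 7 = 4.2; e = 1.8 − 4.2 = -2.4
x=8: ŷ = -2.8 + 8 = 5.2; e = 6.6 − 5.2 = 1.4
x=9: ŷ = -2.8 + 9 = 6.2; e = 8.4 − 6.2 = 2.2
x=10: ŷ = -2.8 + 10 = 7.2; e = 4.6 − 7.2 = -2.6
x=11: ŷ = -2.8 + 11 = 8.2; e = 6.8 − 8.2 = -1.4
x=12: ŷ = -2.8 + 12 = 9.2; e = 10.6 − 9.2 = 1.4

-2, 3.4, -2.4, 1.4, 2.2, -2.6, -1.4, 1.4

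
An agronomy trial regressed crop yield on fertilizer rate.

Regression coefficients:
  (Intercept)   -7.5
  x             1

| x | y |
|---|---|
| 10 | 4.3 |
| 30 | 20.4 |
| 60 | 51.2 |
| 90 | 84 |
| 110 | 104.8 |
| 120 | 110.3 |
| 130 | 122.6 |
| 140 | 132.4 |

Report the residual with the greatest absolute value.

r = 2.3

x=10: ŷ = -7.5 + 10 = 2.5; r = 4.3 − 2.5 = 1.8
x=30: ŷ = -7.5 + 30 = 22.5; r = 20.4 − 22.5 = -2.1
x=60: ŷ = -7.5 + 60 = 52.5; r = 51.2 − 52.5 = -1.3
x=90: ŷ = -7.5 + 90 = 82.5; r = 84 − 82.5 = 1.5
x=110: ŷ = -7.5 + 110 = 102.5; r = 104.8 − 102.5 = 2.3
x=120: ŷ = -7.5 + 120 = 112.5; r = 110.3 − 112.5 = -2.2
x=130: ŷ = -7.5 + 130 = 122.5; r = 122.6 − 122.5 = 0.1
x=140: ŷ = -7.5 + 140 = 132.5; r = 132.4 − 132.5 = -0.1
Largest |r| is 2.3 at x = 110, residual 2.3.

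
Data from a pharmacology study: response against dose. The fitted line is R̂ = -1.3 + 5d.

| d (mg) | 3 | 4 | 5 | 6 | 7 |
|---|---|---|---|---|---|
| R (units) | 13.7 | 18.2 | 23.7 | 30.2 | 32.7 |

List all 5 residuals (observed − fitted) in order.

d=3: R̂ = -1.3 + 5·3 = 13.7; e = 13.7 − 13.7 = 0
d=4: R̂ = -1.3 + 5·4 = 18.7; e = 18.2 − 18.7 = -0.5
d=5: R̂ = -1.3 + 5·5 = 23.7; e = 23.7 − 23.7 = 0
d=6: R̂ = -1.3 + 5·6 = 28.7; e = 30.2 − 28.7 = 1.5
d=7: R̂ = -1.3 + 5·7 = 33.7; e = 32.7 − 33.7 = -1

0, -0.5, 0, 1.5, -1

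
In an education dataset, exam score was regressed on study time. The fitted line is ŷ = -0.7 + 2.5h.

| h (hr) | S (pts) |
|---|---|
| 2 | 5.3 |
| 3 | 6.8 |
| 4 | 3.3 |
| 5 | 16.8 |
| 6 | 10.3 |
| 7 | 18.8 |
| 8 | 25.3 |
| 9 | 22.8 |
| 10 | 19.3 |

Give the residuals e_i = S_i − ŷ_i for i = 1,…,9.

1, 0, -6, 5, -4, 2, 6, 1, -5

h=2: ŷ = -0.7 + 2.5·2 = 4.3; e = 5.3 − 4.3 = 1
h=3: ŷ = -0.7 + 2.5·3 = 6.8; e = 6.8 − 6.8 = 0
h=4: ŷ = -0.7 + 2.5·4 = 9.3; e = 3.3 − 9.3 = -6
h=5: ŷ = -0.7 + 2.5·5 = 11.8; e = 16.8 − 11.8 = 5
h=6: ŷ = -0.7 + 2.5·6 = 14.3; e = 10.3 − 14.3 = -4
h=7: ŷ = -0.7 + 2.5·7 = 16.8; e = 18.8 − 16.8 = 2
h=8: ŷ = -0.7 + 2.5·8 = 19.3; e = 25.3 − 19.3 = 6
h=9: ŷ = -0.7 + 2.5·9 = 21.8; e = 22.8 − 21.8 = 1
h=10: ŷ = -0.7 + 2.5·10 = 24.3; e = 19.3 − 24.3 = -5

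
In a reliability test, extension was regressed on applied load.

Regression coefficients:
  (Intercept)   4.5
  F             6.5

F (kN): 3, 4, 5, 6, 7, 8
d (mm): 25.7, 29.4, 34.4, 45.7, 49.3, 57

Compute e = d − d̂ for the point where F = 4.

d̂ = 4.5 + 6.5·4 = 30.5
e = 29.4 − 30.5 = -1.1

e = -1.1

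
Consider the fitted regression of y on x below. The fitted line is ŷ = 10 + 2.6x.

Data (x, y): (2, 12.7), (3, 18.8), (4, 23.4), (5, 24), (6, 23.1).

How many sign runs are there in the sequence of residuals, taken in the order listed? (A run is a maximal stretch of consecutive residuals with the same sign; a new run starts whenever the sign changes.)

x=2: ŷ = 10 + 2.6·2 = 15.2; e = 12.7 − 15.2 = -2.5
x=3: ŷ = 10 + 2.6·3 = 17.8; e = 18.8 − 17.8 = 1
x=4: ŷ = 10 + 2.6·4 = 20.4; e = 23.4 − 20.4 = 3
x=5: ŷ = 10 + 2.6·5 = 23; e = 24 − 23 = 1
x=6: ŷ = 10 + 2.6·6 = 25.6; e = 23.1 − 25.6 = -2.5
Signs: − + + + −
Runs: −×1, +×3, −×1 → 3

3 runs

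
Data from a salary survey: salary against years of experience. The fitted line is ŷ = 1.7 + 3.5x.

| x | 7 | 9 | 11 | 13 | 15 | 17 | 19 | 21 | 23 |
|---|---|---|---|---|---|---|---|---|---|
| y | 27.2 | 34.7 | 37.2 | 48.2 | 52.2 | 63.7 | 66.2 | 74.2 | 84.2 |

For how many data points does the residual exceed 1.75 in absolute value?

x=7: ŷ = 1.7 + 3.5·7 = 26.2; e = 27.2 − 26.2 = 1
x=9: ŷ = 1.7 + 3.5·9 = 33.2; e = 34.7 − 33.2 = 1.5
x=11: ŷ = 1.7 + 3.5·11 = 40.2; e = 37.2 − 40.2 = -3
x=13: ŷ = 1.7 + 3.5·13 = 47.2; e = 48.2 − 47.2 = 1
x=15: ŷ = 1.7 + 3.5·15 = 54.2; e = 52.2 − 54.2 = -2
x=17: ŷ = 1.7 + 3.5·17 = 61.2; e = 63.7 − 61.2 = 2.5
x=19: ŷ = 1.7 + 3.5·19 = 68.2; e = 66.2 − 68.2 = -2
x=21: ŷ = 1.7 + 3.5·21 = 75.2; e = 74.2 − 75.2 = -1
x=23: ŷ = 1.7 + 3.5·23 = 82.2; e = 84.2 − 82.2 = 2
|e| > 1.75: x=11 (|e|=3), x=15 (|e|=2), x=17 (|e|=2.5), x=19 (|e|=2), x=23 (|e|=2) → 5

5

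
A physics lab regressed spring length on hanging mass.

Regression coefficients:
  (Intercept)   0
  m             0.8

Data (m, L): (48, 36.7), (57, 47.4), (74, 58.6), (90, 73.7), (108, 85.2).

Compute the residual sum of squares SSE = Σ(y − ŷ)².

m=48: ŷ = 0.8·48 = 38.4; r = 36.7 − 38.4 = -1.7
m=57: ŷ = 0.8·57 = 45.6; r = 47.4 − 45.6 = 1.8
m=74: ŷ = 0.8·74 = 59.2; r = 58.6 − 59.2 = -0.6
m=90: ŷ = 0.8·90 = 72; r = 73.7 − 72 = 1.7
m=108: ŷ = 0.8·108 = 86.4; r = 85.2 − 86.4 = -1.2
SSE = 2.89 + 3.24 + 0.36 + 2.89 + 1.44 = 10.82

SSE = 10.82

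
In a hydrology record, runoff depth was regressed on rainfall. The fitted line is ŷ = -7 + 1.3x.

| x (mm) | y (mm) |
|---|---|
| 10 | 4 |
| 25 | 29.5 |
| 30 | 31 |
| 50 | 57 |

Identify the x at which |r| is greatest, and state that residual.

x=10: ŷ = -7 + 1.3·10 = 6; r = 4 − 6 = -2
x=25: ŷ = -7 + 1.3·25 = 25.5; r = 29.5 − 25.5 = 4
x=30: ŷ = -7 + 1.3·30 = 32; r = 31 − 32 = -1
x=50: ŷ = -7 + 1.3·50 = 58; r = 57 − 58 = -1
Largest |r| is 4 at x = 25, residual 4.

x = 25, r = 4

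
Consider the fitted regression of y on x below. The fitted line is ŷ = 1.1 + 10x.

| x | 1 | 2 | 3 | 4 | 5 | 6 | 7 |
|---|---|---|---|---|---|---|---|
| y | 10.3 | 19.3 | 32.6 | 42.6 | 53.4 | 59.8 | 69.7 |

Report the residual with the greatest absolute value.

x=1: ŷ = 1.1 + 10·1 = 11.1; r = 10.3 − 11.1 = -0.8
x=2: ŷ = 1.1 + 10·2 = 21.1; r = 19.3 − 21.1 = -1.8
x=3: ŷ = 1.1 + 10·3 = 31.1; r = 32.6 − 31.1 = 1.5
x=4: ŷ = 1.1 + 10·4 = 41.1; r = 42.6 − 41.1 = 1.5
x=5: ŷ = 1.1 + 10·5 = 51.1; r = 53.4 − 51.1 = 2.3
x=6: ŷ = 1.1 + 10·6 = 61.1; r = 59.8 − 61.1 = -1.3
x=7: ŷ = 1.1 + 10·7 = 71.1; r = 69.7 − 71.1 = -1.4
Largest |r| is 2.3 at x = 5, residual 2.3.

r = 2.3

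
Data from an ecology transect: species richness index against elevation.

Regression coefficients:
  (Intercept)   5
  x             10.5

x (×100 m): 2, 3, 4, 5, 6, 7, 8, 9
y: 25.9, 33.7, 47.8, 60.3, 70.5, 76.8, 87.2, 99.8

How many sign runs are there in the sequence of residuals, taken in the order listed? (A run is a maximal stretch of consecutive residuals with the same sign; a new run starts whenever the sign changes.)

4 runs

x=2: ŷ = 5 + 10.5·2 = 26; e = 25.9 − 26 = -0.1
x=3: ŷ = 5 + 10.5·3 = 36.5; e = 33.7 − 36.5 = -2.8
x=4: ŷ = 5 + 10.5·4 = 47; e = 47.8 − 47 = 0.8
x=5: ŷ = 5 + 10.5·5 = 57.5; e = 60.3 − 57.5 = 2.8
x=6: ŷ = 5 + 10.5·6 = 68; e = 70.5 − 68 = 2.5
x=7: ŷ = 5 + 10.5·7 = 78.5; e = 76.8 − 78.5 = -1.7
x=8: ŷ = 5 + 10.5·8 = 89; e = 87.2 − 89 = -1.8
x=9: ŷ = 5 + 10.5·9 = 99.5; e = 99.8 − 99.5 = 0.3
Signs: − − + + + − − +
Runs: −×2, +×3, −×2, +×1 → 4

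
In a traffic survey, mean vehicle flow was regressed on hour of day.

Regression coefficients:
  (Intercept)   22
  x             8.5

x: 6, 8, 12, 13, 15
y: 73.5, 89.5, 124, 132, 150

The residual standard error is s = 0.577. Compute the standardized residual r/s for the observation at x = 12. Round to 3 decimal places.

ŷ = 22 + 8.5·12 = 124
r = 124 − 124 = 0
r/s = 0 / 0.577 = 0.000

0.000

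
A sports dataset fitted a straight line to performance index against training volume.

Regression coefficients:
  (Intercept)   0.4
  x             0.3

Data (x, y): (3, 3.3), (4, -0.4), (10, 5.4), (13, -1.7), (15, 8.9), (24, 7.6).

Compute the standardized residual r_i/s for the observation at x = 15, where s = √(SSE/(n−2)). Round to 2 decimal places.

x=3: ŷ = 0.4 + 0.3·3 = 1.3; r = 3.3 − 1.3 = 2
x=4: ŷ = 0.4 + 0.3·4 = 1.6; r = -0.4 − 1.6 = -2
x=10: ŷ = 0.4 + 0.3·10 = 3.4; r = 5.4 − 3.4 = 2
x=13: ŷ = 0.4 + 0.3·13 = 4.3; r = -1.7 − 4.3 = -6
x=15: ŷ = 0.4 + 0.3·15 = 4.9; r = 8.9 − 4.9 = 4
x=24: ŷ = 0.4 + 0.3·24 = 7.6; r = 7.6 − 7.6 = 0
SSE = 4 + 4 + 4 + 36 + 16 + 0 = 64
s = √(64/4) = 4
r/s = 4 / 4 = 1.00

1.00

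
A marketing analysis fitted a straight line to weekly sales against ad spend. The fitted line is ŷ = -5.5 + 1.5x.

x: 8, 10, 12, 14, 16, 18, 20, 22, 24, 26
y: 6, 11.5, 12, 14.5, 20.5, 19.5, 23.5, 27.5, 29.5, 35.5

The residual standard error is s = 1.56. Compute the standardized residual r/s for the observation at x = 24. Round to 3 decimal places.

-0.641

ŷ = -5.5 + 1.5·24 = 30.5
r = 29.5 − 30.5 = -1
r/s = -1 / 1.56 = -0.641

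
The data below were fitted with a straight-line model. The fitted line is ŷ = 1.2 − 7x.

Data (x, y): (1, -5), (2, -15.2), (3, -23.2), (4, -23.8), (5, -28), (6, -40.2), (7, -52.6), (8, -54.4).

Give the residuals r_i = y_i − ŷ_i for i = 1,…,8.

x=1: ŷ = 1.2 − 7·1 = -5.8; r = -5 − (-5.8) = 0.8
x=2: ŷ = 1.2 − 7·2 = -12.8; r = -15.2 − (-12.8) = -2.4
x=3: ŷ = 1.2 − 7·3 = -19.8; r = -23.2 − (-19.8) = -3.4
x=4: ŷ = 1.2 − 7·4 = -26.8; r = -23.8 − (-26.8) = 3
x=5: ŷ = 1.2 − 7·5 = -33.8; r = -28 − (-33.8) = 5.8
x=6: ŷ = 1.2 − 7·6 = -40.8; r = -40.2 − (-40.8) = 0.6
x=7: ŷ = 1.2 − 7·7 = -47.8; r = -52.6 − (-47.8) = -4.8
x=8: ŷ = 1.2 − 7·8 = -54.8; r = -54.4 − (-54.8) = 0.4

0.8, -2.4, -3.4, 3, 5.8, 0.6, -4.8, 0.4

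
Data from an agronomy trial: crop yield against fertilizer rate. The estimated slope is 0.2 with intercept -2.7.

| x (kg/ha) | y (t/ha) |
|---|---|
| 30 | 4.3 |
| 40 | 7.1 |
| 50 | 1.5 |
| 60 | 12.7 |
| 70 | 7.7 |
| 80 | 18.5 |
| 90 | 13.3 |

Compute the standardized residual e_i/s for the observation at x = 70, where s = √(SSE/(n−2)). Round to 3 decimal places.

x=30: ŷ = -2.7 + 0.2·30 = 3.3; e = 4.3 − 3.3 = 1
x=40: ŷ = -2.7 + 0.2·40 = 5.3; e = 7.1 − 5.3 = 1.8
x=50: ŷ = -2.7 + 0.2·50 = 7.3; e = 1.5 − 7.3 = -5.8
x=60: ŷ = -2.7 + 0.2·60 = 9.3; e = 12.7 − 9.3 = 3.4
x=70: ŷ = -2.7 + 0.2·70 = 11.3; e = 7.7 − 11.3 = -3.6
x=80: ŷ = -2.7 + 0.2·80 = 13.3; e = 18.5 − 13.3 = 5.2
x=90: ŷ = -2.7 + 0.2·90 = 15.3; e = 13.3 − 15.3 = -2
SSE = 1 + 3.24 + 33.64 + 11.56 + 12.96 + 27.04 + 4 = 93.44
s = √(93.44/5) = 4.32296
e/s = -3.6 / 4.32296 = -0.833

-0.833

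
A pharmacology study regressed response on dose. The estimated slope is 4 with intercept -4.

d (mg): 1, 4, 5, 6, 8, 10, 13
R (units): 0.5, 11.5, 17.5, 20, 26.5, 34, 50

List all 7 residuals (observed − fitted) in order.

d=1: ŷ = -4 + 4·1 = 0; e = 0.5 − 0 = 0.5
d=4: ŷ = -4 + 4·4 = 12; e = 11.5 − 12 = -0.5
d=5: ŷ = -4 + 4·5 = 16; e = 17.5 − 16 = 1.5
d=6: ŷ = -4 + 4·6 = 20; e = 20 − 20 = 0
d=8: ŷ = -4 + 4·8 = 28; e = 26.5 − 28 = -1.5
d=10: ŷ = -4 + 4·10 = 36; e = 34 − 36 = -2
d=13: ŷ = -4 + 4·13 = 48; e = 50 − 48 = 2

0.5, -0.5, 1.5, 0, -1.5, -2, 2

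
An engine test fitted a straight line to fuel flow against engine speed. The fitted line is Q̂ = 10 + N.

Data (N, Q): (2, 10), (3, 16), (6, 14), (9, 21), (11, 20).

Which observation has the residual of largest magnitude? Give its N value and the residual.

N = 3, e = 3

N=2: Q̂ = 10 + 2 = 12; e = 10 − 12 = -2
N=3: Q̂ = 10 + 3 = 13; e = 16 − 13 = 3
N=6: Q̂ = 10 + 6 = 16; e = 14 − 16 = -2
N=9: Q̂ = 10 + 9 = 19; e = 21 − 19 = 2
N=11: Q̂ = 10 + 11 = 21; e = 20 − 21 = -1
Largest |e| is 3 at N = 3, residual 3.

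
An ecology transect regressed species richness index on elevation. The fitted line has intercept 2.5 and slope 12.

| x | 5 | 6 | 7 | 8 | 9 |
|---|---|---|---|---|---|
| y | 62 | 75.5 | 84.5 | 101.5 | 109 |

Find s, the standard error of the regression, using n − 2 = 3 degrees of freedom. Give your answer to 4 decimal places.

x=5: ŷ = 2.5 + 12·5 = 62.5; e = 62 − 62.5 = -0.5
x=6: ŷ = 2.5 + 12·6 = 74.5; e = 75.5 − 74.5 = 1
x=7: ŷ = 2.5 + 12·7 = 86.5; e = 84.5 − 86.5 = -2
x=8: ŷ = 2.5 + 12·8 = 98.5; e = 101.5 − 98.5 = 3
x=9: ŷ = 2.5 + 12·9 = 110.5; e = 109 − 110.5 = -1.5
SSE = 0.25 + 1 + 4 + 9 + 2.25 = 16.5
s = √(16.5/3) = √5.5 ≈ 2.3452

s = 2.3452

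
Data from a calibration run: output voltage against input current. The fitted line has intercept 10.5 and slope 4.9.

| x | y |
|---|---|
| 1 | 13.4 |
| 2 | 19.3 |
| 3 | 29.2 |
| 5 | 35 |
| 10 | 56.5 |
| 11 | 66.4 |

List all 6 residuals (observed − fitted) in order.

-2, -1, 4, 0, -3, 2

x=1: ŷ = 10.5 + 4.9·1 = 15.4; r = 13.4 − 15.4 = -2
x=2: ŷ = 10.5 + 4.9·2 = 20.3; r = 19.3 − 20.3 = -1
x=3: ŷ = 10.5 + 4.9·3 = 25.2; r = 29.2 − 25.2 = 4
x=5: ŷ = 10.5 + 4.9·5 = 35; r = 35 − 35 = 0
x=10: ŷ = 10.5 + 4.9·10 = 59.5; r = 56.5 − 59.5 = -3
x=11: ŷ = 10.5 + 4.9·11 = 64.4; r = 66.4 − 64.4 = 2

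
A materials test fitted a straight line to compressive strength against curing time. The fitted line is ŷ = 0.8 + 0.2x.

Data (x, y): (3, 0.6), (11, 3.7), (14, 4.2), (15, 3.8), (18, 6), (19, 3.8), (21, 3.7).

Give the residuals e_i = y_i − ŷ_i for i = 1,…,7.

-0.8, 0.7, 0.6, 0, 1.6, -0.8, -1.3

x=3: ŷ = 0.8 + 0.2·3 = 1.4; e = 0.6 − 1.4 = -0.8
x=11: ŷ = 0.8 + 0.2·11 = 3; e = 3.7 − 3 = 0.7
x=14: ŷ = 0.8 + 0.2·14 = 3.6; e = 4.2 − 3.6 = 0.6
x=15: ŷ = 0.8 + 0.2·15 = 3.8; e = 3.8 − 3.8 = 0
x=18: ŷ = 0.8 + 0.2·18 = 4.4; e = 6 − 4.4 = 1.6
x=19: ŷ = 0.8 + 0.2·19 = 4.6; e = 3.8 − 4.6 = -0.8
x=21: ŷ = 0.8 + 0.2·21 = 5; e = 3.7 − 5 = -1.3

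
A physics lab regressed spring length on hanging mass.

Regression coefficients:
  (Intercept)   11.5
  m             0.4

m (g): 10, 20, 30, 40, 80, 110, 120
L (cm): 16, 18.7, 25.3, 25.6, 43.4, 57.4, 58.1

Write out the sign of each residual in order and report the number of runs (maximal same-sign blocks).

6 runs

m=10: ŷ = 11.5 + 0.4·10 = 15.5; e = 16 − 15.5 = 0.5
m=20: ŷ = 11.5 + 0.4·20 = 19.5; e = 18.7 − 19.5 = -0.8
m=30: ŷ = 11.5 + 0.4·30 = 23.5; e = 25.3 − 23.5 = 1.8
m=40: ŷ = 11.5 + 0.4·40 = 27.5; e = 25.6 − 27.5 = -1.9
m=80: ŷ = 11.5 + 0.4·80 = 43.5; e = 43.4 − 43.5 = -0.1
m=110: ŷ = 11.5 + 0.4·110 = 55.5; e = 57.4 − 55.5 = 1.9
m=120: ŷ = 11.5 + 0.4·120 = 59.5; e = 58.1 − 59.5 = -1.4
Signs: + − + − − + −
Runs: +×1, −×1, +×1, −×2, +×1, −×1 → 6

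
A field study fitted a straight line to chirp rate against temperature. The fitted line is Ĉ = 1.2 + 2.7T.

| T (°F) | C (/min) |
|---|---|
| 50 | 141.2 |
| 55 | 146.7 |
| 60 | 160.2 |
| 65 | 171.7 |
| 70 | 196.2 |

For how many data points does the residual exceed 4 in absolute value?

T=50: Ĉ = 1.2 + 2.7·50 = 136.2; r = 141.2 − 136.2 = 5
T=55: Ĉ = 1.2 + 2.7·55 = 149.7; r = 146.7 − 149.7 = -3
T=60: Ĉ = 1.2 + 2.7·60 = 163.2; r = 160.2 − 163.2 = -3
T=65: Ĉ = 1.2 + 2.7·65 = 176.7; r = 171.7 − 176.7 = -5
T=70: Ĉ = 1.2 + 2.7·70 = 190.2; r = 196.2 − 190.2 = 6
|r| > 4: T=50 (|r|=5), T=65 (|r|=5), T=70 (|r|=6) → 3

3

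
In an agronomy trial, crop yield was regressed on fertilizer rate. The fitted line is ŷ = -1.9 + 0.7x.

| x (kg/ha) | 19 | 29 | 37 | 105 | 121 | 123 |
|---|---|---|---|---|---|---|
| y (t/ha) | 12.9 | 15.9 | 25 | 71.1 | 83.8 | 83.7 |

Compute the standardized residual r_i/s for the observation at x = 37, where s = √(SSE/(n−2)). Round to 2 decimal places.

x=19: ŷ = -1.9 + 0.7·19 = 11.4; r = 12.9 − 11.4 = 1.5
x=29: ŷ = -1.9 + 0.7·29 = 18.4; r = 15.9 − 18.4 = -2.5
x=37: ŷ = -1.9 + 0.7·37 = 24; r = 25 − 24 = 1
x=105: ŷ = -1.9 + 0.7·105 = 71.6; r = 71.1 − 71.6 = -0.5
x=121: ŷ = -1.9 + 0.7·121 = 82.8; r = 83.8 − 82.8 = 1
x=123: ŷ = -1.9 + 0.7·123 = 84.2; r = 83.7 − 84.2 = -0.5
SSE = 2.25 + 6.25 + 1 + 0.25 + 1 + 0.25 = 11
s = √(11/4) = 1.65831
r/s = 1 / 1.65831 = 0.60

0.60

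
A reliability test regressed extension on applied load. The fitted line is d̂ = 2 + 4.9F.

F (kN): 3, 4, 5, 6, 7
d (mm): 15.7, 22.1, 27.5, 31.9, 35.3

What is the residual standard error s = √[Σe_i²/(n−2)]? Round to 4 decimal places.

F=3: d̂ = 2 + 4.9·3 = 16.7; e = 15.7 − 16.7 = -1
F=4: d̂ = 2 + 4.9·4 = 21.6; e = 22.1 − 21.6 = 0.5
F=5: d̂ = 2 + 4.9·5 = 26.5; e = 27.5 − 26.5 = 1
F=6: d̂ = 2 + 4.9·6 = 31.4; e = 31.9 − 31.4 = 0.5
F=7: d̂ = 2 + 4.9·7 = 36.3; e = 35.3 − 36.3 = -1
SSE = 1 + 0.25 + 1 + 0.25 + 1 = 3.5
s = √(3.5/3) = √1.16667 ≈ 1.0801

s = 1.0801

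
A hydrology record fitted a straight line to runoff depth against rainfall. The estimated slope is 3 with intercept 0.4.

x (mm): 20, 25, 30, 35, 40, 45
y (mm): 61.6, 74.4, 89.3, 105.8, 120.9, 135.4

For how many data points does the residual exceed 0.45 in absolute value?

x=20: ŷ = 0.4 + 3·20 = 60.4; e = 61.6 − 60.4 = 1.2
x=25: ŷ = 0.4 + 3·25 = 75.4; e = 74.4 − 75.4 = -1
x=30: ŷ = 0.4 + 3·30 = 90.4; e = 89.3 − 90.4 = -1.1
x=35: ŷ = 0.4 + 3·35 = 105.4; e = 105.8 − 105.4 = 0.4
x=40: ŷ = 0.4 + 3·40 = 120.4; e = 120.9 − 120.4 = 0.5
x=45: ŷ = 0.4 + 3·45 = 135.4; e = 135.4 − 135.4 = 0
|e| > 0.45: x=20 (|e|=1.2), x=25 (|e|=1), x=30 (|e|=1.1), x=40 (|e|=0.5) → 4

4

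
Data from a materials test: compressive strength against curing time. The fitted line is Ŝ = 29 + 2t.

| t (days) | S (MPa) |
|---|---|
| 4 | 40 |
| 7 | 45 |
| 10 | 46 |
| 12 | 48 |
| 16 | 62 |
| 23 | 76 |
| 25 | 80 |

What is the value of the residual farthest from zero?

t=4: Ŝ = 29 + 2·4 = 37; e = 40 − 37 = 3
t=7: Ŝ = 29 + 2·7 = 43; e = 45 − 43 = 2
t=10: Ŝ = 29 + 2·10 = 49; e = 46 − 49 = -3
t=12: Ŝ = 29 + 2·12 = 53; e = 48 − 53 = -5
t=16: Ŝ = 29 + 2·16 = 61; e = 62 − 61 = 1
t=23: Ŝ = 29 + 2·23 = 75; e = 76 − 75 = 1
t=25: Ŝ = 29 + 2·25 = 79; e = 80 − 79 = 1
Largest |e| is 5 at t = 12, residual -5.

e = -5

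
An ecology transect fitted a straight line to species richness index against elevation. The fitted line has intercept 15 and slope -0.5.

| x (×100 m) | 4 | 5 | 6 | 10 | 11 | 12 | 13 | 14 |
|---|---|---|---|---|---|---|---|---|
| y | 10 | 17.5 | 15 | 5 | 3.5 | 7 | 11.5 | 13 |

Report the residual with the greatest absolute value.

x=4: ŷ = 15 − 0.5·4 = 13; e = 10 − 13 = -3
x=5: ŷ = 15 − 0.5·5 = 12.5; e = 17.5 − 12.5 = 5
x=6: ŷ = 15 − 0.5·6 = 12; e = 15 − 12 = 3
x=10: ŷ = 15 − 0.5·10 = 10; e = 5 − 10 = -5
x=11: ŷ = 15 − 0.5·11 = 9.5; e = 3.5 − 9.5 = -6
x=12: ŷ = 15 − 0.5·12 = 9; e = 7 − 9 = -2
x=13: ŷ = 15 − 0.5·13 = 8.5; e = 11.5 − 8.5 = 3
x=14: ŷ = 15 − 0.5·14 = 8; e = 13 − 8 = 5
Largest |e| is 6 at x = 11, residual -6.

e = -6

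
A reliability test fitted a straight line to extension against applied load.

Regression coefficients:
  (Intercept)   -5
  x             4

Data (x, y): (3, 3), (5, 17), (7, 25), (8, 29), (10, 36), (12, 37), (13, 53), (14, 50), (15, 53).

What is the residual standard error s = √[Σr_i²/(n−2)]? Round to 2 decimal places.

x=3: ŷ = -5 + 4·3 = 7; r = 3 − 7 = -4
x=5: ŷ = -5 + 4·5 = 15; r = 17 − 15 = 2
x=7: ŷ = -5 + 4·7 = 23; r = 25 − 23 = 2
x=8: ŷ = -5 + 4·8 = 27; r = 29 − 27 = 2
x=10: ŷ = -5 + 4·10 = 35; r = 36 − 35 = 1
x=12: ŷ = -5 + 4·12 = 43; r = 37 − 43 = -6
x=13: ŷ = -5 + 4·13 = 47; r = 53 − 47 = 6
x=14: ŷ = -5 + 4·14 = 51; r = 50 − 51 = -1
x=15: ŷ = -5 + 4·15 = 55; r = 53 − 55 = -2
SSE = 16 + 4 + 4 + 4 + 1 + 36 + 36 + 1 + 4 = 106
s = √(106/7) = √15.1429 ≈ 3.89

s = 3.89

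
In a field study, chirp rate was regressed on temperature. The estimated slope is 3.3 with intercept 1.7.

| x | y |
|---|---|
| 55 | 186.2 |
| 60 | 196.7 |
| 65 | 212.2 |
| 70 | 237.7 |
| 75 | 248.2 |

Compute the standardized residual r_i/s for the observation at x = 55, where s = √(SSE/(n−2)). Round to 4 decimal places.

x=55: ŷ = 1.7 + 3.3·55 = 183.2; r = 186.2 − 183.2 = 3
x=60: ŷ = 1.7 + 3.3·60 = 199.7; r = 196.7 − 199.7 = -3
x=65: ŷ = 1.7 + 3.3·65 = 216.2; r = 212.2 − 216.2 = -4
x=70: ŷ = 1.7 + 3.3·70 = 232.7; r = 237.7 − 232.7 = 5
x=75: ŷ = 1.7 + 3.3·75 = 249.2; r = 248.2 − 249.2 = -1
SSE = 9 + 9 + 16 + 25 + 1 = 60
s = √(60/3) = 4.47214
r/s = 3 / 4.47214 = 0.6708

0.6708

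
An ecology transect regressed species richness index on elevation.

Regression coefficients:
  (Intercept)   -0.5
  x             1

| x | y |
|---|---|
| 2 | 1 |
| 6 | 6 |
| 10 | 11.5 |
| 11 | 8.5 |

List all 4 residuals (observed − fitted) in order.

-0.5, 0.5, 2, -2

x=2: ŷ = -0.5 + 2 = 1.5; r = 1 − 1.5 = -0.5
x=6: ŷ = -0.5 + 6 = 5.5; r = 6 − 5.5 = 0.5
x=10: ŷ = -0.5 + 10 = 9.5; r = 11.5 − 9.5 = 2
x=11: ŷ = -0.5 + 11 = 10.5; r = 8.5 − 10.5 = -2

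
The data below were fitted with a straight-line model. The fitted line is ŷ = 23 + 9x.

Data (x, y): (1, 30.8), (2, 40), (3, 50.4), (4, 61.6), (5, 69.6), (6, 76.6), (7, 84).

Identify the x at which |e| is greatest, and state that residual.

x = 4, e = 2.6

x=1: ŷ = 23 + 9·1 = 32; e = 30.8 − 32 = -1.2
x=2: ŷ = 23 + 9·2 = 41; e = 40 − 41 = -1
x=3: ŷ = 23 + 9·3 = 50; e = 50.4 − 50 = 0.4
x=4: ŷ = 23 + 9·4 = 59; e = 61.6 − 59 = 2.6
x=5: ŷ = 23 + 9·5 = 68; e = 69.6 − 68 = 1.6
x=6: ŷ = 23 + 9·6 = 77; e = 76.6 − 77 = -0.4
x=7: ŷ = 23 + 9·7 = 86; e = 84 − 86 = -2
Largest |e| is 2.6 at x = 4, residual 2.6.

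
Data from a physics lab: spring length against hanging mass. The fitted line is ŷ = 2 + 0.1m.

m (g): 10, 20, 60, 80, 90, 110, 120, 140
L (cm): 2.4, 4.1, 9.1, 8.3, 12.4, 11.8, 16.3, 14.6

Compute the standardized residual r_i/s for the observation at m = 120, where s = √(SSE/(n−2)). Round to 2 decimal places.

m=10: ŷ = 2 + 0.1·10 = 3; r = 2.4 − 3 = -0.6
m=20: ŷ = 2 + 0.1·20 = 4; r = 4.1 − 4 = 0.1
m=60: ŷ = 2 + 0.1·60 = 8; r = 9.1 − 8 = 1.1
m=80: ŷ = 2 + 0.1·80 = 10; r = 8.3 − 10 = -1.7
m=90: ŷ = 2 + 0.1·90 = 11; r = 12.4 − 11 = 1.4
m=110: ŷ = 2 + 0.1·110 = 13; r = 11.8 − 13 = -1.2
m=120: ŷ = 2 + 0.1·120 = 14; r = 16.3 − 14 = 2.3
m=140: ŷ = 2 + 0.1·140 = 16; r = 14.6 − 16 = -1.4
SSE = 0.36 + 0.01 + 1.21 + 2.89 + 1.96 + 1.44 + 5.29 + 1.96 = 15.12
s = √(15.12/6) = 1.58745
r/s = 2.3 / 1.58745 = 1.45

1.45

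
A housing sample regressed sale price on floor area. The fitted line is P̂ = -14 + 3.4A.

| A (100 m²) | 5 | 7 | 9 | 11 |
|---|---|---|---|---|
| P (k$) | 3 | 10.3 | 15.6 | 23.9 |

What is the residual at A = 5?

e = 0

P̂ = -14 + 3.4·5 = 3
e = 3 − 3 = 0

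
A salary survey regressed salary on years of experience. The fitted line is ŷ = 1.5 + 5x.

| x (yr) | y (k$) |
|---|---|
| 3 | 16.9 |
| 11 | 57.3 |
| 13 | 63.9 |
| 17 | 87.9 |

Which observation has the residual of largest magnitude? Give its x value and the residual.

x = 13, r = -2.6

x=3: ŷ = 1.5 + 5·3 = 16.5; r = 16.9 − 16.5 = 0.4
x=11: ŷ = 1.5 + 5·11 = 56.5; r = 57.3 − 56.5 = 0.8
x=13: ŷ = 1.5 + 5·13 = 66.5; r = 63.9 − 66.5 = -2.6
x=17: ŷ = 1.5 + 5·17 = 86.5; r = 87.9 − 86.5 = 1.4
Largest |r| is 2.6 at x = 13, residual -2.6.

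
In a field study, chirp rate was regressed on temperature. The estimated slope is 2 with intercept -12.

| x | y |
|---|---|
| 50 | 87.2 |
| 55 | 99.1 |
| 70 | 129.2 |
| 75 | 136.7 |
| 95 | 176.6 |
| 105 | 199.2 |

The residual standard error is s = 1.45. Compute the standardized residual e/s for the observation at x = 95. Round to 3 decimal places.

-0.966

ŷ = -12 + 2·95 = 178
e = 176.6 − 178 = -1.4
e/s = -1.4 / 1.45 = -0.966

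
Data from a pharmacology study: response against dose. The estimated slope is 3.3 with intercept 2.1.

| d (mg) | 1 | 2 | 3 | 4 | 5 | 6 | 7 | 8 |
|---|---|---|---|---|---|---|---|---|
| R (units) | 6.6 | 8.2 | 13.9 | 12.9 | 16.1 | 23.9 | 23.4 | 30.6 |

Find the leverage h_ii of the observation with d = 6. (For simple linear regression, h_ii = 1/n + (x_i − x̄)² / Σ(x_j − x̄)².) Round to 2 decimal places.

h = 0.18

d̄ = (1 + 2 + 3 + 4 + 5 + 6 + 7 + 8)/8 = 4.5
Σ(d − d̄)² = 12.25 + 6.25 + 2.25 + 0.25 + 0.25 + 2.25 + 6.25 + 12.25 = 42
h = 1/8 + (1.5)²/42 = 0.125 + 0.0535714 = 0.18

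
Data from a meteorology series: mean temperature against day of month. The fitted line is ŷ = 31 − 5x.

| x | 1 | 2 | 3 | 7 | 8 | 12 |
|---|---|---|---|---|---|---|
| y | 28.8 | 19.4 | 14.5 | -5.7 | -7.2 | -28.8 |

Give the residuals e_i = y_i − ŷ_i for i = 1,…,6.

x=1: ŷ = 31 − 5·1 = 26; e = 28.8 − 26 = 2.8
x=2: ŷ = 31 − 5·2 = 21; e = 19.4 − 21 = -1.6
x=3: ŷ = 31 − 5·3 = 16; e = 14.5 − 16 = -1.5
x=7: ŷ = 31 − 5·7 = -4; e = -5.7 − (-4) = -1.7
x=8: ŷ = 31 − 5·8 = -9; e = -7.2 − (-9) = 1.8
x=12: ŷ = 31 − 5·12 = -29; e = -28.8 − (-29) = 0.2

2.8, -1.6, -1.5, -1.7, 1.8, 0.2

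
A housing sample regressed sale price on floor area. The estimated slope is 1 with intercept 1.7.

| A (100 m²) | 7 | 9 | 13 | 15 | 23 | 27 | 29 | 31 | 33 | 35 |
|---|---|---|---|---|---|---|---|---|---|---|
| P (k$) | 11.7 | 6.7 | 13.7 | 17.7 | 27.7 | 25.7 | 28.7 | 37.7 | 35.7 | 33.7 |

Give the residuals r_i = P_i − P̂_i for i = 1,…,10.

3, -4, -1, 1, 3, -3, -2, 5, 1, -3

A=7: P̂ = 1.7 + 7 = 8.7; r = 11.7 − 8.7 = 3
A=9: P̂ = 1.7 + 9 = 10.7; r = 6.7 − 10.7 = -4
A=13: P̂ = 1.7 + 13 = 14.7; r = 13.7 − 14.7 = -1
A=15: P̂ = 1.7 + 15 = 16.7; r = 17.7 − 16.7 = 1
A=23: P̂ = 1.7 + 23 = 24.7; r = 27.7 − 24.7 = 3
A=27: P̂ = 1.7 + 27 = 28.7; r = 25.7 − 28.7 = -3
A=29: P̂ = 1.7 + 29 = 30.7; r = 28.7 − 30.7 = -2
A=31: P̂ = 1.7 + 31 = 32.7; r = 37.7 − 32.7 = 5
A=33: P̂ = 1.7 + 33 = 34.7; r = 35.7 − 34.7 = 1
A=35: P̂ = 1.7 + 35 = 36.7; r = 33.7 − 36.7 = -3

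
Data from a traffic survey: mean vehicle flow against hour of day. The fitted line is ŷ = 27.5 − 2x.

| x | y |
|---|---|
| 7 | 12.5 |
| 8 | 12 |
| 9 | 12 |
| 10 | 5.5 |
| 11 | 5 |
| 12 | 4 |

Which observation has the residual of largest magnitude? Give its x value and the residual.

x = 9, e = 2.5

x=7: ŷ = 27.5 − 2·7 = 13.5; e = 12.5 − 13.5 = -1
x=8: ŷ = 27.5 − 2·8 = 11.5; e = 12 − 11.5 = 0.5
x=9: ŷ = 27.5 − 2·9 = 9.5; e = 12 − 9.5 = 2.5
x=10: ŷ = 27.5 − 2·10 = 7.5; e = 5.5 − 7.5 = -2
x=11: ŷ = 27.5 − 2·11 = 5.5; e = 5 − 5.5 = -0.5
x=12: ŷ = 27.5 − 2·12 = 3.5; e = 4 − 3.5 = 0.5
Largest |e| is 2.5 at x = 9, residual 2.5.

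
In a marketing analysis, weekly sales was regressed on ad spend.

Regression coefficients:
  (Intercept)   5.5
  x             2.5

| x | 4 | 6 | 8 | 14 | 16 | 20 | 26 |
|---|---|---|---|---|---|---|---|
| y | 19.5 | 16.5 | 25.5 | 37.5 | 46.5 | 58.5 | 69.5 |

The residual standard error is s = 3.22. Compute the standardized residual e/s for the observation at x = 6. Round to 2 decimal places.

-1.24

ŷ = 5.5 + 2.5·6 = 20.5
e = 16.5 − 20.5 = -4
e/s = -4 / 3.22 = -1.24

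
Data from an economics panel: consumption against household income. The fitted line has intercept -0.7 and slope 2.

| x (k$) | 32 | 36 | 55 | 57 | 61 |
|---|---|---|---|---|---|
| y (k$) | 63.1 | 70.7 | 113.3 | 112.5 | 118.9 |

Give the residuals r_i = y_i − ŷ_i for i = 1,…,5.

x=32: ŷ = -0.7 + 2·32 = 63.3; r = 63.1 − 63.3 = -0.2
x=36: ŷ = -0.7 + 2·36 = 71.3; r = 70.7 − 71.3 = -0.6
x=55: ŷ = -0.7 + 2·55 = 109.3; r = 113.3 − 109.3 = 4
x=57: ŷ = -0.7 + 2·57 = 113.3; r = 112.5 − 113.3 = -0.8
x=61: ŷ = -0.7 + 2·61 = 121.3; r = 118.9 − 121.3 = -2.4

-0.2, -0.6, 4, -0.8, -2.4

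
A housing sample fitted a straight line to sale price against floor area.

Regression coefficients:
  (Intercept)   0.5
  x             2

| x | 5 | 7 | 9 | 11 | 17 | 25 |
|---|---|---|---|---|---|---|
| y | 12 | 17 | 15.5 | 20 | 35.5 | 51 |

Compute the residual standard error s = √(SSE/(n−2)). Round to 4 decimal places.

x=5: ŷ = 0.5 + 2·5 = 10.5; r = 12 − 10.5 = 1.5
x=7: ŷ = 0.5 + 2·7 = 14.5; r = 17 − 14.5 = 2.5
x=9: ŷ = 0.5 + 2·9 = 18.5; r = 15.5 − 18.5 = -3
x=11: ŷ = 0.5 + 2·11 = 22.5; r = 20 − 22.5 = -2.5
x=17: ŷ = 0.5 + 2·17 = 34.5; r = 35.5 − 34.5 = 1
x=25: ŷ = 0.5 + 2·25 = 50.5; r = 51 − 50.5 = 0.5
SSE = 2.25 + 6.25 + 9 + 6.25 + 1 + 0.25 = 25
s = √(25/4) = √6.25 ≈ 2.5000

s = 2.5000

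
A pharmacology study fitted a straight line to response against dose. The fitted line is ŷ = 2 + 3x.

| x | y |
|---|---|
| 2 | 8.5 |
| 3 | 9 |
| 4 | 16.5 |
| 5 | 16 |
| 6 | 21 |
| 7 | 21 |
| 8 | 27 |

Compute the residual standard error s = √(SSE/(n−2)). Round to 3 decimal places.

s = 1.871

x=2: ŷ = 2 + 3·2 = 8; r = 8.5 − 8 = 0.5
x=3: ŷ = 2 + 3·3 = 11; r = 9 − 11 = -2
x=4: ŷ = 2 + 3·4 = 14; r = 16.5 − 14 = 2.5
x=5: ŷ = 2 + 3·5 = 17; r = 16 − 17 = -1
x=6: ŷ = 2 + 3·6 = 20; r = 21 − 20 = 1
x=7: ŷ = 2 + 3·7 = 23; r = 21 − 23 = -2
x=8: ŷ = 2 + 3·8 = 26; r = 27 − 26 = 1
SSE = 0.25 + 4 + 6.25 + 1 + 1 + 4 + 1 = 17.5
s = √(17.5/5) = √3.5 ≈ 1.871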